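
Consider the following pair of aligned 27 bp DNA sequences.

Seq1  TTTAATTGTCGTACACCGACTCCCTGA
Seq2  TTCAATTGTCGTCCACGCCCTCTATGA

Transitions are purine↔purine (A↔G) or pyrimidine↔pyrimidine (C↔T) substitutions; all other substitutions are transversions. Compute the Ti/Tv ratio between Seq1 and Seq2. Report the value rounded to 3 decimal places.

The sequences differ at positions 3 (T/C, transition), 13 (A/C, transversion), 17 (C/G, transversion), 18 (G/C, transversion), 19 (A/C, transversion), 23 (C/T, transition), 24 (C/A, transversion).
Of the 7 differences, 2 transitions and 5 transversions, so Ti/Tv = 2/5 = 0.400.

0.400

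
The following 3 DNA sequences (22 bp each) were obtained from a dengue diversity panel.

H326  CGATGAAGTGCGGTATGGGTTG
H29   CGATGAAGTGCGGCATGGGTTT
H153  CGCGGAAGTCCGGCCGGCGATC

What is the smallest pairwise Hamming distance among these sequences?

2

Pairwise Hamming distances:
  H326 vs H29: 2
  H326 vs H153: 9
  H29 vs H153: 8
The smallest is 2, between H326 and H29.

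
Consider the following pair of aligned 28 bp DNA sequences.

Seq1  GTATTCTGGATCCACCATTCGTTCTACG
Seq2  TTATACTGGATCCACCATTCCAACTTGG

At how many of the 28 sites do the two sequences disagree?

7

Mismatches occur at site 1 (G→T), site 5 (T→A), site 21 (G→C), site 22 (T→A), site 23 (T→A), site 26 (A→T), site 27 (C→G).
That gives 7 mismatches out of 28 aligned sites, so the Hamming distance is 7.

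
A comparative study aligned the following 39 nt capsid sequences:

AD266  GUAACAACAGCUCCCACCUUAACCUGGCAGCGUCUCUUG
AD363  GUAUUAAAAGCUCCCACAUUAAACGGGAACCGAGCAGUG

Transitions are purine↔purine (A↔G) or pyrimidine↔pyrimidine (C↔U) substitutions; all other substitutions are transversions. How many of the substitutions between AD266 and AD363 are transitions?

2

Mismatches occur at site 4 (A/U, transversion), site 5 (C/U, transition), site 8 (C/A, transversion), site 18 (C/A, transversion), site 23 (C/A, transversion), site 25 (U/G, transversion), site 28 (C/A, transversion), site 30 (G/C, transversion), site 33 (U/A, transversion), site 34 (C/G, transversion), site 35 (U/C, transition), site 36 (C/A, transversion), site 37 (U/G, transversion).
Of the 13 differences, 2 transitions and 11 transversions, so the answer is 2.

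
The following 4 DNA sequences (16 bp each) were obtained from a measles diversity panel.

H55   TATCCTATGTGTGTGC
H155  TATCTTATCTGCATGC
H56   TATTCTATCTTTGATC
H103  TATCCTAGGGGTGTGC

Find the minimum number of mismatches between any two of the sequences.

2

Pairwise Hamming distances:
  H55 vs H155: 4
  H55 vs H56: 5
  H55 vs H103: 2
  H155 vs H56: 7
  H155 vs H103: 6
  H56 vs H103: 7
The smallest is 2, between H55 and H103.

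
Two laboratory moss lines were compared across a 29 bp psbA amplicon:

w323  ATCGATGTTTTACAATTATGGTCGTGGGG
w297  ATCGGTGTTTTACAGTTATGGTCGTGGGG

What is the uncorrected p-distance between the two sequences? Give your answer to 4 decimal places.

0.0690

Mismatches occur at site 5 (A→G), site 15 (A→G).
There are 2 differences over 29 sites, so p = 2/29 = 0.0690.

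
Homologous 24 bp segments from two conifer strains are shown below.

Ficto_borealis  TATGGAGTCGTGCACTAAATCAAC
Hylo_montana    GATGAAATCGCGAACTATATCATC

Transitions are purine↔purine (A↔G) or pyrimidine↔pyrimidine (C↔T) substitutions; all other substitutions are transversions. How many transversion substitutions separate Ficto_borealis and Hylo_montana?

The sequences differ at positions 1 (T/G, transversion), 5 (G/A, transition), 7 (G/A, transition), 11 (T/C, transition), 13 (C/A, transversion), 18 (A/T, transversion), 23 (A/T, transversion).
Of the 7 differences, 3 transitions and 4 transversions, so the answer is 4.

4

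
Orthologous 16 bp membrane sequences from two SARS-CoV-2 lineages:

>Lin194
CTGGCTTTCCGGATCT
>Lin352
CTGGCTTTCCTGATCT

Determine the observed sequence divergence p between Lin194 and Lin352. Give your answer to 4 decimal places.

The sequences differ at position 11 (G/T).
There are 1 differences over 16 sites, so p = 1/16 = 0.0625.

0.0625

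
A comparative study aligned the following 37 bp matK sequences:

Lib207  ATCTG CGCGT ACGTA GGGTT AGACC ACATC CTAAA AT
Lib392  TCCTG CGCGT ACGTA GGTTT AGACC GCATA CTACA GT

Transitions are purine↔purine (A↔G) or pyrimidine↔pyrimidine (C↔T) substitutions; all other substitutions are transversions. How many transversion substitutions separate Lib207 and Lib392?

4

The sequences differ at positions 1 (A/T, transversion), 2 (T/C, transition), 18 (G/T, transversion), 26 (A/G, transition), 30 (C/A, transversion), 34 (A/C, transversion), 36 (A/G, transition).
Of the 7 differences, 3 transitions and 4 transversions, so the answer is 4.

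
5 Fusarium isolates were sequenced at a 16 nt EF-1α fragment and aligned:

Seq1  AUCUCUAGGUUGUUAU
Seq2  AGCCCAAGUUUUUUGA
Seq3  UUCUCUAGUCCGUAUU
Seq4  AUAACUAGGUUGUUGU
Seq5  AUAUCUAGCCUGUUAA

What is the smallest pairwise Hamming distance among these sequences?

3

Pairwise Hamming distances:
  Seq1 vs Seq2: 7
  Seq1 vs Seq3: 6
  Seq1 vs Seq4: 3
  Seq1 vs Seq5: 4
  Seq2 vs Seq3: 10
  Seq2 vs Seq4: 7
  Seq2 vs Seq5: 8
  Seq3 vs Seq4: 8
  Seq3 vs Seq5: 7
  Seq4 vs Seq5: 5
The smallest is 3, between Seq1 and Seq4.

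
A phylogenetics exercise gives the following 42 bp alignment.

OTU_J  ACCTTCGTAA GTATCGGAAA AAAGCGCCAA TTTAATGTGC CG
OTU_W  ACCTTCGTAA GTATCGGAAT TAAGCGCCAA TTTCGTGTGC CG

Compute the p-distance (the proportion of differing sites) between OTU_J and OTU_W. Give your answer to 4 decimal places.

Differing sites — 20:A/T; 21:A/T; 34:A/C; 35:A/G.
There are 4 differences over 42 sites, so p = 4/42 = 0.0952.

0.0952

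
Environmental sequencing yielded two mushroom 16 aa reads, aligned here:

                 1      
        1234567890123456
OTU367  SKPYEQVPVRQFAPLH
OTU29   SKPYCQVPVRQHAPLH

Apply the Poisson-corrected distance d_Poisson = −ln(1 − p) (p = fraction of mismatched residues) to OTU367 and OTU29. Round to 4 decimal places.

0.1335

Differing sites — 5:E/C; 12:F/H.
p = 2/16 = 0.125000.
d = −ln(1 − 0.125000) = −ln(0.875000) = 0.1335.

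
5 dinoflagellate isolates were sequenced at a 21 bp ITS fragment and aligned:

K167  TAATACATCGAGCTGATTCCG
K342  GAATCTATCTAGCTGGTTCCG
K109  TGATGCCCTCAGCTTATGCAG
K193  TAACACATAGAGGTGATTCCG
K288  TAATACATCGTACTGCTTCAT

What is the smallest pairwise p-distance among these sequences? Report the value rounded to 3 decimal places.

Pairwise Hamming distances:
  K167 vs K342: 5
  K167 vs K109: 9
  K167 vs K193: 3
  K167 vs K288: 5
  K342 vs K109: 12
  K342 vs K193: 8
  K342 vs K288: 9
  K109 vs K193: 11
  K109 vs K288: 12
  K193 vs K288: 8
The smallest is 3 mismatches, between K167 and K193; p = 3/21 = 0.143.

0.143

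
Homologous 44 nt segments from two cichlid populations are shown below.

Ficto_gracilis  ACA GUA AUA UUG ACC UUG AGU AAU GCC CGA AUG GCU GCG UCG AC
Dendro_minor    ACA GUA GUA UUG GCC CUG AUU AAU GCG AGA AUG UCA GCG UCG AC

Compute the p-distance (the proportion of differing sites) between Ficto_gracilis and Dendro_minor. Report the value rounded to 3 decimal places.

Mismatches occur at site 7 (A→G), site 13 (A→G), site 16 (U→C), site 20 (G→U), site 27 (C→G), site 28 (C→A), site 34 (G→U), site 36 (U→A).
There are 8 differences over 44 sites, so p = 8/44 = 0.182.

0.182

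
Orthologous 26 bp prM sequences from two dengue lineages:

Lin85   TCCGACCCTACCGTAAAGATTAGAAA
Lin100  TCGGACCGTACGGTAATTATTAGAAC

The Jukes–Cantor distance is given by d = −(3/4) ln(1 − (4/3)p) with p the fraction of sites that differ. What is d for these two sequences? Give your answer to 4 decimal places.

0.2758

Differing sites — 3:C/G; 8:C/G; 12:C/G; 17:A/T; 18:G/T; 26:A/C.
p = 6/26 = 0.230769.
d = −0.75 · ln(1 − (4/3)·0.230769) = −0.75 · ln(0.692308) = −0.75 · (-0.367724) = 0.2758.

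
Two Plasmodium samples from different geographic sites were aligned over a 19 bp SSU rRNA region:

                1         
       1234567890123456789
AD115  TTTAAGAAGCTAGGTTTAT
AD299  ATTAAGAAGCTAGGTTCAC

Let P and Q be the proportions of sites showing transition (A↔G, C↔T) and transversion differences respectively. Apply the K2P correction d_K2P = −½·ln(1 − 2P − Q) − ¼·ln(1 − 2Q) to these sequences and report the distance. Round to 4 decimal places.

The sequences differ at positions 1 (T/A, transversion), 17 (T/C, transition), 19 (T/C, transition).
Of the 3 differences, 2 transitions and 1 transversion over 19 sites: P = 2/19 = 0.105263, Q = 1/19 = 0.052632.
d = −0.5·ln(0.736842) − 0.25·ln(0.894736) = −0.5·(-0.305382) − 0.25·(-0.111227) = 0.1805.

0.1805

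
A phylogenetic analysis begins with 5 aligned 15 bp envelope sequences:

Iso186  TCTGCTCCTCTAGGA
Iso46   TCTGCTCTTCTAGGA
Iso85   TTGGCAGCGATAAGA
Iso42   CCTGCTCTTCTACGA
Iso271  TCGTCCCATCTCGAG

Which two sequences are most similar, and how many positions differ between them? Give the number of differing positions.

Pairwise Hamming distances:
  Iso186 vs Iso46: 1
  Iso186 vs Iso85: 7
  Iso186 vs Iso42: 3
  Iso186 vs Iso271: 7
  Iso46 vs Iso85: 8
  Iso46 vs Iso42: 2
  Iso46 vs Iso271: 7
  Iso85 vs Iso42: 9
  Iso85 vs Iso271: 11
  Iso42 vs Iso271: 9
The smallest is 1, between Iso186 and Iso46.

1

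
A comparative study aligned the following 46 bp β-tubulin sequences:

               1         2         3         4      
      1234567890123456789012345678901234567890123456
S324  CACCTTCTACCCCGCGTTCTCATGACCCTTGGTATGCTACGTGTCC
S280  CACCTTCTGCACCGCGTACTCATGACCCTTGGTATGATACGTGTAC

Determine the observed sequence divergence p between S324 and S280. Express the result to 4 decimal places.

Mismatches occur at site 9 (A→G), site 11 (C→A), site 18 (T→A), site 37 (C→A), site 45 (C→A).
There are 5 differences over 46 sites, so p = 5/46 = 0.1087.

0.1087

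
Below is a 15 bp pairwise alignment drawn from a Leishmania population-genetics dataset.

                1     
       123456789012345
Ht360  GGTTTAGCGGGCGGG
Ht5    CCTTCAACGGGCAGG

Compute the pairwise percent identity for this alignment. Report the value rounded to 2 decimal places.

66.67%

The sequences differ at positions 1 (G/C), 2 (G/C), 5 (T/C), 7 (G/A), 13 (G/A).
10 of the 15 sites match, so the percent identity is 10/15 × 100 = 66.67%.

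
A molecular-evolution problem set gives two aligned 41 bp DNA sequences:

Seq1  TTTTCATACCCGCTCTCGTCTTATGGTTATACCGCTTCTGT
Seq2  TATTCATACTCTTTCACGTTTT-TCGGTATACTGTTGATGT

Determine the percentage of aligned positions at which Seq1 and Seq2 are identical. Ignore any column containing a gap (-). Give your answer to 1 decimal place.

70.0%

Excluding the 1 gap column leaves 40 comparable sites.
Mismatches occur at site 2 (T/A), site 10 (C/T), site 12 (G/T), site 13 (C/T), site 16 (T/A), site 20 (C/T), site 25 (G/C), site 27 (T/G), site 33 (C/T), site 35 (C/T), site 37 (T/G), site 38 (C/A).
28 of the 40 comparable sites match, so the percent identity is 28/40 × 100 = 70.0%.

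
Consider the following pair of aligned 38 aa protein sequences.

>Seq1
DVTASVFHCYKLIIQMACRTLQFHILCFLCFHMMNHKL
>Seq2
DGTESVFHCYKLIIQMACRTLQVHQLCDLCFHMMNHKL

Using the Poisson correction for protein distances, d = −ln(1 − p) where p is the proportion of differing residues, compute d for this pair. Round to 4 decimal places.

0.1411

Differing sites — 2:V/G; 4:A/E; 23:F/V; 25:I/Q; 28:F/D.
p = 5/38 = 0.131579.
d = −ln(1 − 0.131579) = −ln(0.868421) = 0.1411.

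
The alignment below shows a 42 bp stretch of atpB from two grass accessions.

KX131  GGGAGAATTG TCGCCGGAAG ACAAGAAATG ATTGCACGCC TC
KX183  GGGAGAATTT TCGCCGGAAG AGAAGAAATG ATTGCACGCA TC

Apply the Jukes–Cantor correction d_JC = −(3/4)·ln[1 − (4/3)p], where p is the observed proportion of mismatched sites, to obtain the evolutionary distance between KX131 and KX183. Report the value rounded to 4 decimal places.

The sequences differ at positions 10 (G/T), 22 (C/G), 40 (C/A).
p = 3/42 = 0.071429.
d = −0.75 · ln(1 − (4/3)·0.071429) = −0.75 · ln(0.904761) = −0.75 · (-0.100084) = 0.0751.

0.0751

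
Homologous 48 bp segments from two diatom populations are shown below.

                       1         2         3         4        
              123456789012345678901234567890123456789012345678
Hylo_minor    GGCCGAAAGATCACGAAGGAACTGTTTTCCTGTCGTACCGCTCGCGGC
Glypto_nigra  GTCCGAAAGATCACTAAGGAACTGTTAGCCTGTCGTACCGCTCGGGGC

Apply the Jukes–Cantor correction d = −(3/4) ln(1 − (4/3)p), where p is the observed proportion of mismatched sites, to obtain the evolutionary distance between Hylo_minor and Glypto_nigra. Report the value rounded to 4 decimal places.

Differing sites — 2:G/T; 15:G/T; 27:T/A; 28:T/G; 45:C/G.
p = 5/48 = 0.104167.
d = −0.75 · ln(1 − (4/3)·0.104167) = −0.75 · ln(0.861111) = −0.75 · (-0.149532) = 0.1121.

0.1121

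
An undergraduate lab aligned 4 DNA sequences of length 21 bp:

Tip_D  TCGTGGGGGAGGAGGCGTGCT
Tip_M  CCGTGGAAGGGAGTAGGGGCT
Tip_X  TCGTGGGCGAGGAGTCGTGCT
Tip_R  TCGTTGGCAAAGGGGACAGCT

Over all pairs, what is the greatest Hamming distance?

Pairwise Hamming distances:
  Tip_D vs Tip_M: 10
  Tip_D vs Tip_X: 2
  Tip_D vs Tip_R: 8
  Tip_M vs Tip_X: 10
  Tip_M vs Tip_R: 13
  Tip_X vs Tip_R: 8
The largest is 13, between Tip_M and Tip_R.

13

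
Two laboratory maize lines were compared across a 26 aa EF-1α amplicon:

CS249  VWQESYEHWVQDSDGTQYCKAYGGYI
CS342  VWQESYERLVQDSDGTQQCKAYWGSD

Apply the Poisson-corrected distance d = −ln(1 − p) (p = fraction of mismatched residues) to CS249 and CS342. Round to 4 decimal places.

The sequences differ at positions 8 (H/R), 9 (W/L), 18 (Y/Q), 23 (G/W), 25 (Y/S), 26 (I/D).
p = 6/26 = 0.230769.
d = −ln(1 − 0.230769) = −ln(0.769231) = 0.2624.

0.2624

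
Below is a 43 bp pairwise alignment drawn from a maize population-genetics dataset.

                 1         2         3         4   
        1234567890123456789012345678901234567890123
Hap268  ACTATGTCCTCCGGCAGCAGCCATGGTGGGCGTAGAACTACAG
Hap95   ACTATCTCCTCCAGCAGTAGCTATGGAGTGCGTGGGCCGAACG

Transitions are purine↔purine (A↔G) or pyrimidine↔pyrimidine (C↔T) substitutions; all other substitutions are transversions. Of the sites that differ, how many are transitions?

Differing sites — 6:G/C (Tv); 13:G/A (Ti); 18:C/T (Ti); 22:C/T (Ti); 27:T/A (Tv); 29:G/T (Tv); 34:A/G (Ti); 36:A/G (Ti); 37:A/C (Tv); 39:T/G (Tv); 41:C/A (Tv); 42:A/C (Tv).
Of the 12 differences, 5 transitions and 7 transversions, so the answer is 5.

5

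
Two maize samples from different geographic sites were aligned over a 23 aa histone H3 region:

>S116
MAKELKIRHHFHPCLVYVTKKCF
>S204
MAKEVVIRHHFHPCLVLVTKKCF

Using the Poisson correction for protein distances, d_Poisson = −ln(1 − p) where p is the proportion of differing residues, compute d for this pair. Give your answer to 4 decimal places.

0.1398

Mismatches occur at site 5 (L/V), site 6 (K/V), site 17 (Y/L).
p = 3/23 = 0.130435.
d = −ln(1 − 0.130435) = −ln(0.869565) = 0.1398.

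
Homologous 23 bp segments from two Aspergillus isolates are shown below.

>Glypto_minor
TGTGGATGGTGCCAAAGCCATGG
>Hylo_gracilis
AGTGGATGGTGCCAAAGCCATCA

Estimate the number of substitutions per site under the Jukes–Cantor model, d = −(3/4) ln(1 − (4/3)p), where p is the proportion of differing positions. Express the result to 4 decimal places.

0.1433

Differing sites — 1:T/A; 22:G/C; 23:G/A.
p = 3/23 = 0.130435.
d = −0.75 · ln(1 − (4/3)·0.130435) = −0.75 · ln(0.826087) = −0.75 · (-0.191055) = 0.1433.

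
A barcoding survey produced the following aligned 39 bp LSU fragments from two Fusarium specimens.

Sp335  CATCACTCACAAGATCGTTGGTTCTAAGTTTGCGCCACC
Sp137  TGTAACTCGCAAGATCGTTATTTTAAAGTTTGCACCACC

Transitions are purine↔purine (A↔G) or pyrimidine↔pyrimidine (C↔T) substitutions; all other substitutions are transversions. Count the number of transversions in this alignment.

Differing sites — 1:C/T (Ti); 2:A/G (Ti); 4:C/A (Tv); 9:A/G (Ti); 20:G/A (Ti); 21:G/T (Tv); 24:C/T (Ti); 25:T/A (Tv); 34:G/A (Ti).
Of the 9 differences, 6 transitions and 3 transversions, so the answer is 3.

3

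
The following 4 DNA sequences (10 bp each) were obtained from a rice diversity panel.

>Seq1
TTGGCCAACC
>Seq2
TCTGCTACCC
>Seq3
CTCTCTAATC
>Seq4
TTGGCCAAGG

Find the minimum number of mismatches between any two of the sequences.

Pairwise Hamming distances:
  Seq1 vs Seq2: 4
  Seq1 vs Seq3: 5
  Seq1 vs Seq4: 2
  Seq2 vs Seq3: 6
  Seq2 vs Seq4: 6
  Seq3 vs Seq4: 6
The smallest is 2, between Seq1 and Seq4.

2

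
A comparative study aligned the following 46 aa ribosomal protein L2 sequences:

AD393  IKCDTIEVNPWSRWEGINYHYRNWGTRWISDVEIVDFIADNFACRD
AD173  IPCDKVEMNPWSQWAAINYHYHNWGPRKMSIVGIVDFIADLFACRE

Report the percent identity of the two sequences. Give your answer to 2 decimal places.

67.39%

Mismatches occur at site 2 (K↔P), site 5 (T↔K), site 6 (I↔V), site 8 (V↔M), site 13 (R↔Q), site 15 (E↔A), site 16 (G↔A), site 22 (R↔H), site 26 (T↔P), site 28 (W↔K), site 29 (I↔M), site 31 (D↔I), site 33 (E↔G), site 41 (N↔L), site 46 (D↔E).
31 of the 46 sites match, so the percent identity is 31/46 × 100 = 67.39%.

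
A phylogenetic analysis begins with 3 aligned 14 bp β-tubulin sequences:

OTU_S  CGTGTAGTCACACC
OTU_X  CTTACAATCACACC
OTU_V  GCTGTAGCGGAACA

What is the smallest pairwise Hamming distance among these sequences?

Pairwise Hamming distances:
  OTU_S vs OTU_X: 4
  OTU_S vs OTU_V: 7
  OTU_X vs OTU_V: 10
The smallest is 4, between OTU_S and OTU_X.

4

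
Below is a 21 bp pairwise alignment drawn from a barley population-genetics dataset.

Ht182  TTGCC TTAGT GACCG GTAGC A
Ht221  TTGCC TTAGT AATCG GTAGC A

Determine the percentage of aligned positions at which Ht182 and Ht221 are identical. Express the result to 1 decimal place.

90.5%

Mismatches occur at site 11 (G→A), site 13 (C→T).
19 of the 21 sites match, so the percent identity is 19/21 × 100 = 90.5%.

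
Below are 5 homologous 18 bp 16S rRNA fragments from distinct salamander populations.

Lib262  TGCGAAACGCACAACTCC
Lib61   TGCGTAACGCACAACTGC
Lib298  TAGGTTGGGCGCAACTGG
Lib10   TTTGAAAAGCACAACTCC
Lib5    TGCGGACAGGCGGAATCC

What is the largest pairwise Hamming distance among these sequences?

Pairwise Hamming distances:
  Lib262 vs Lib61: 2
  Lib262 vs Lib298: 9
  Lib262 vs Lib10: 3
  Lib262 vs Lib5: 8
  Lib61 vs Lib298: 7
  Lib61 vs Lib10: 5
  Lib61 vs Lib5: 9
  Lib298 vs Lib10: 9
  Lib298 vs Lib5: 13
  Lib10 vs Lib5: 9
The largest is 13, between Lib298 and Lib5.

13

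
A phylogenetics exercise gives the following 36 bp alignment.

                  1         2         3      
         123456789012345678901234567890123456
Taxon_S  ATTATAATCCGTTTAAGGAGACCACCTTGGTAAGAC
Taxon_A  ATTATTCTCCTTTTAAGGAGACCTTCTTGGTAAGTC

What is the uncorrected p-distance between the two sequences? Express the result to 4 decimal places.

The sequences differ at positions 6 (A/T), 7 (A/C), 11 (G/T), 24 (A/T), 25 (C/T), 35 (A/T).
There are 6 differences over 36 sites, so p = 6/36 = 0.1667.

0.1667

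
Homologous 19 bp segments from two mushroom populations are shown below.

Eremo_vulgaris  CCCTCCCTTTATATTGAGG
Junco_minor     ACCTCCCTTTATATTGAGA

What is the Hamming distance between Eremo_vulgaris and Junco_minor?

2

The sequences differ at positions 1 (C/A), 19 (G/A).
That gives 2 mismatches out of 19 aligned sites, so the Hamming distance is 2.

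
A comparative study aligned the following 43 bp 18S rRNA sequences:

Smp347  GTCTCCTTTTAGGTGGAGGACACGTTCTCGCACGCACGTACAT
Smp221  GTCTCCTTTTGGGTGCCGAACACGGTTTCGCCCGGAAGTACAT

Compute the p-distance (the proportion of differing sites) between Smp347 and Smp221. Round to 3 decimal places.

0.209

Differing sites — 11:A/G; 16:G/C; 17:A/C; 19:G/A; 25:T/G; 27:C/T; 32:A/C; 35:C/G; 37:C/A.
There are 9 differences over 43 sites, so p = 9/43 = 0.209.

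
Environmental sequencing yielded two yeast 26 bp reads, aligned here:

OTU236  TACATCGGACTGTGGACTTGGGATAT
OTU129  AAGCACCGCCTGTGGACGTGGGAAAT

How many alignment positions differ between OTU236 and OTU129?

The sequences differ at positions 1 (T/A), 3 (C/G), 4 (A/C), 5 (T/A), 7 (G/C), 9 (A/C), 18 (T/G), 24 (T/A).
That gives 8 mismatches out of 26 aligned sites, so the Hamming distance is 8.

8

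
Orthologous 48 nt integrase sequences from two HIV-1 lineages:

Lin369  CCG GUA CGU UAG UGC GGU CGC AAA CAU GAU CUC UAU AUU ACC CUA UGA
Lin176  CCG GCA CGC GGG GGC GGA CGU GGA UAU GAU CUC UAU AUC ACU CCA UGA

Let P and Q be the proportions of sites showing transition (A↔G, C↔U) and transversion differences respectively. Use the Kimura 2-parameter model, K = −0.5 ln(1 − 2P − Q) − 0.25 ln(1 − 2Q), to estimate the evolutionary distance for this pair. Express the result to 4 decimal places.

Mismatches occur at site 5 (U↔C, transition), site 9 (U↔C, transition), site 10 (U↔G, transversion), site 11 (A↔G, transition), site 13 (U↔G, transversion), site 18 (U↔A, transversion), site 21 (C↔U, transition), site 22 (A↔G, transition), site 23 (A↔G, transition), site 25 (C↔U, transition), site 39 (U↔C, transition), site 42 (C↔U, transition), site 44 (U↔C, transition).
Of the 13 differences, 10 transitions and 3 transversions over 48 sites: P = 10/48 = 0.208333, Q = 3/48 = 0.062500.
d = −0.5·ln(0.520834) − 0.25·ln(0.875000) = −0.5·(-0.652324) − 0.25·(-0.133531) = 0.3595.

0.3595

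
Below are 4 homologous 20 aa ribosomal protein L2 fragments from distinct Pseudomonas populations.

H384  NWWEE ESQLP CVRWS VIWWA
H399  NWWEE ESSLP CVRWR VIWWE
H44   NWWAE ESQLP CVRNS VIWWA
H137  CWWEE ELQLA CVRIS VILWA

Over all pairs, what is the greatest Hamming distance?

8

Pairwise Hamming distances:
  H384 vs H399: 3
  H384 vs H44: 2
  H384 vs H137: 5
  H399 vs H44: 5
  H399 vs H137: 8
  H44 vs H137: 6
The largest is 8, between H399 and H137.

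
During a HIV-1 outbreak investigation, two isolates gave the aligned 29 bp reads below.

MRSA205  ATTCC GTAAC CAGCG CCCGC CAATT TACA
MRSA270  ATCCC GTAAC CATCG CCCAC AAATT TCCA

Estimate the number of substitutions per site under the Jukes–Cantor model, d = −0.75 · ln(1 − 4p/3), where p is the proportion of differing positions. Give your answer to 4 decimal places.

0.1959

The sequences differ at positions 3 (T/C), 13 (G/T), 19 (G/A), 21 (C/A), 27 (A/C).
p = 5/29 = 0.172414.
d = −0.75 · ln(1 − (4/3)·0.172414) = −0.75 · ln(0.770115) = −0.75 · (-0.261215) = 0.1959.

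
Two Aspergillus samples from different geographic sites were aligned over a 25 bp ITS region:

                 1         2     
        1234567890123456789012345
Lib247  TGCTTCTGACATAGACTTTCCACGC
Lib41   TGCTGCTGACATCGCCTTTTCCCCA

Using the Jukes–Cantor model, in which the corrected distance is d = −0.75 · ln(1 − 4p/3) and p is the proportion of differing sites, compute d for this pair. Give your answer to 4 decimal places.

0.3505

Differing sites — 5:T/G; 13:A/C; 15:A/C; 20:C/T; 22:A/C; 24:G/C; 25:C/A.
p = 7/25 = 0.280000.
d = −0.75 · ln(1 − (4/3)·0.280000) = −0.75 · ln(0.626667) = −0.75 · (-0.467340) = 0.3505.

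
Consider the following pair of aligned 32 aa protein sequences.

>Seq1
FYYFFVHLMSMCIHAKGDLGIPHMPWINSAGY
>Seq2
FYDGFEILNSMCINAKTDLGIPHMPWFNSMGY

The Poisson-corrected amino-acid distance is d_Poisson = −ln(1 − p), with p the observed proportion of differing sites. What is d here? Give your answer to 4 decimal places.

Mismatches occur at site 3 (Y→D), site 4 (F→G), site 6 (V→E), site 7 (H→I), site 9 (M→N), site 14 (H→N), site 17 (G→T), site 27 (I→F), site 30 (A→M).
p = 9/32 = 0.281250.
d = −ln(1 − 0.281250) = −ln(0.718750) = 0.3302.

0.3302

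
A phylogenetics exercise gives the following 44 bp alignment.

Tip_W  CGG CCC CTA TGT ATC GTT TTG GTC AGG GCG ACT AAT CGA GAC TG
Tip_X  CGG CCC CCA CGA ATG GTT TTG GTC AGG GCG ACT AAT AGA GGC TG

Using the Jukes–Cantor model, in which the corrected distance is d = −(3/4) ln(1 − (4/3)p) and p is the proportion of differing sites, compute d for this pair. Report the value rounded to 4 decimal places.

The sequences differ at positions 8 (T/C), 10 (T/C), 12 (T/A), 15 (C/G), 37 (C/A), 41 (A/G).
p = 6/44 = 0.136364.
d = −0.75 · ln(1 − (4/3)·0.136364) = −0.75 · ln(0.818181) = −0.75 · (-0.200672) = 0.1505.

0.1505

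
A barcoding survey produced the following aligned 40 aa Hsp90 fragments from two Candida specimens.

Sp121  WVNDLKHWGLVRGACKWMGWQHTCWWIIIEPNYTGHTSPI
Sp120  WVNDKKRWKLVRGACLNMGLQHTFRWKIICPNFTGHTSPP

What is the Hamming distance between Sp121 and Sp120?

The sequences differ at positions 5 (L/K), 7 (H/R), 9 (G/K), 16 (K/L), 17 (W/N), 20 (W/L), 24 (C/F), 25 (W/R), 27 (I/K), 30 (E/C), 33 (Y/F), 40 (I/P).
That gives 12 mismatches out of 40 aligned sites, so the Hamming distance is 12.

12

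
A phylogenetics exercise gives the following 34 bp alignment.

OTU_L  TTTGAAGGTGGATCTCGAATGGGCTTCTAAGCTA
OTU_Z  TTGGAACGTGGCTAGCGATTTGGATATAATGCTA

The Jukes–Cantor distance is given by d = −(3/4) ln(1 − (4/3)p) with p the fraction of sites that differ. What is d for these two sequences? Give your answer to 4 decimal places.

The sequences differ at positions 3 (T/G), 7 (G/C), 12 (A/C), 14 (C/A), 15 (T/G), 19 (A/T), 21 (G/T), 24 (C/A), 26 (T/A), 27 (C/T), 28 (T/A), 30 (A/T).
p = 12/34 = 0.352941.
d = −0.75 · ln(1 − (4/3)·0.352941) = −0.75 · ln(0.529412) = −0.75 · (-0.635988) = 0.4770.

0.4770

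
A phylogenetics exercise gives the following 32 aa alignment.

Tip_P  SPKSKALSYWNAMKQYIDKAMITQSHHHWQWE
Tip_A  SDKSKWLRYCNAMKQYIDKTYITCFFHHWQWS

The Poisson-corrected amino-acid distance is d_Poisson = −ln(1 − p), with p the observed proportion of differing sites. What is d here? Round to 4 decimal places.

0.3747

Mismatches occur at site 2 (P→D), site 6 (A→W), site 8 (S→R), site 10 (W→C), site 20 (A→T), site 21 (M→Y), site 24 (Q→C), site 25 (S→F), site 26 (H→F), site 32 (E→S).
p = 10/32 = 0.312500.
d = −ln(1 − 0.312500) = −ln(0.687500) = 0.3747.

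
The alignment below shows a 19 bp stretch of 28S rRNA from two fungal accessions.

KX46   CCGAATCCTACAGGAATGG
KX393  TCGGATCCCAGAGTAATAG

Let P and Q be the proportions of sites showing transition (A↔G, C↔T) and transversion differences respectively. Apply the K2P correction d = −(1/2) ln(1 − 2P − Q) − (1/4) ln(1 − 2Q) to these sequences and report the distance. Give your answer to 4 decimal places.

0.4327

Differing sites — 1:C/T (Ti); 4:A/G (Ti); 9:T/C (Ti); 11:C/G (Tv); 14:G/T (Tv); 18:G/A (Ti).
Of the 6 differences, 4 transitions and 2 transversions over 19 sites: P = 4/19 = 0.210526, Q = 2/19 = 0.105263.
d = −0.5·ln(0.473685) − 0.25·ln(0.789474) = −0.5·(-0.747213) − 0.25·(-0.236388) = 0.4327.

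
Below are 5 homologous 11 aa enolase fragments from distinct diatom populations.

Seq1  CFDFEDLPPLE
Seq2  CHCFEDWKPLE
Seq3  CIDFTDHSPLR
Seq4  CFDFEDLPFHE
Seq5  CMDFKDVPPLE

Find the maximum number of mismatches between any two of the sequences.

7

Pairwise Hamming distances:
  Seq1 vs Seq2: 4
  Seq1 vs Seq3: 5
  Seq1 vs Seq4: 2
  Seq1 vs Seq5: 3
  Seq2 vs Seq3: 6
  Seq2 vs Seq4: 6
  Seq2 vs Seq5: 5
  Seq3 vs Seq4: 7
  Seq3 vs Seq5: 5
  Seq4 vs Seq5: 5
The largest is 7, between Seq3 and Seq4.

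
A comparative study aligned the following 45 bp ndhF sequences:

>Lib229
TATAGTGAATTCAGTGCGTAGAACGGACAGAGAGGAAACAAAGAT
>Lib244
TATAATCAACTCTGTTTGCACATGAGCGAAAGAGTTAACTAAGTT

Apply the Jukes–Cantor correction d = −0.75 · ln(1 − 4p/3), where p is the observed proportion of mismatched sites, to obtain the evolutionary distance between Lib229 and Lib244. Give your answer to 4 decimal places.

0.5716

Mismatches occur at site 5 (G→A), site 7 (G→C), site 10 (T→C), site 13 (A→T), site 16 (G→T), site 17 (C→T), site 19 (T→C), site 21 (G→C), site 23 (A→T), site 24 (C→G), site 25 (G→A), site 27 (A→C), site 28 (C→G), site 30 (G→A), site 35 (G→T), site 36 (A→T), site 40 (A→T), site 44 (A→T).
p = 18/45 = 0.400000.
d = −0.75 · ln(1 − (4/3)·0.400000) = −0.75 · ln(0.466667) = −0.75 · (-0.762139) = 0.5716.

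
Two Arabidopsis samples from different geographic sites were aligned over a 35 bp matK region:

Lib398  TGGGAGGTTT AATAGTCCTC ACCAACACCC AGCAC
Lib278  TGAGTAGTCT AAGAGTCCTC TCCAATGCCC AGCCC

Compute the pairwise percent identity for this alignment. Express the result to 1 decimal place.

The sequences differ at positions 3 (G/A), 5 (A/T), 6 (G/A), 9 (T/C), 13 (T/G), 21 (A/T), 26 (C/T), 27 (A/G), 34 (A/C).
26 of the 35 sites match, so the percent identity is 26/35 × 100 = 74.3%.

74.3%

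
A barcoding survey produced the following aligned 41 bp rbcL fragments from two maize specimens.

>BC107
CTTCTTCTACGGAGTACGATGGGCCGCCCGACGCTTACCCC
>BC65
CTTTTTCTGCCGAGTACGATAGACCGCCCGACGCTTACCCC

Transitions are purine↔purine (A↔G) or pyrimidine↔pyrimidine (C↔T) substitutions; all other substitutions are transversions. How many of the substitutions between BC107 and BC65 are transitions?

4

Differing sites — 4:C/T (Ti); 9:A/G (Ti); 11:G/C (Tv); 21:G/A (Ti); 23:G/A (Ti).
Of the 5 differences, 4 transitions and 1 transversion, so the answer is 4.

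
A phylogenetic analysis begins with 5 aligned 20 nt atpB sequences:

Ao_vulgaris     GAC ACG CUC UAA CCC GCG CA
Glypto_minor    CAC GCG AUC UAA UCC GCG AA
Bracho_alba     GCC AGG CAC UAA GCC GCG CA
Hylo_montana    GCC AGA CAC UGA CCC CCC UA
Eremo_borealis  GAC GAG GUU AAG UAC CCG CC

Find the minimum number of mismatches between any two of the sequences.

Pairwise Hamming distances:
  Ao_vulgaris vs Glypto_minor: 5
  Ao_vulgaris vs Bracho_alba: 4
  Ao_vulgaris vs Hylo_montana: 8
  Ao_vulgaris vs Eremo_borealis: 10
  Glypto_minor vs Bracho_alba: 8
  Glypto_minor vs Hylo_montana: 12
  Glypto_minor vs Eremo_borealis: 10
  Bracho_alba vs Hylo_montana: 6
  Bracho_alba vs Eremo_borealis: 12
  Hylo_montana vs Eremo_borealis: 15
The smallest is 4, between Ao_vulgaris and Bracho_alba.

4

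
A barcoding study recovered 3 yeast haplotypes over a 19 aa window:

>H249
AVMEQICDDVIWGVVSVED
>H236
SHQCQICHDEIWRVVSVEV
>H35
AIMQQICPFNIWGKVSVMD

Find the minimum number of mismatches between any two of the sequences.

7

Pairwise Hamming distances:
  H249 vs H236: 8
  H249 vs H35: 7
  H236 vs H35: 11
The smallest is 7, between H249 and H35.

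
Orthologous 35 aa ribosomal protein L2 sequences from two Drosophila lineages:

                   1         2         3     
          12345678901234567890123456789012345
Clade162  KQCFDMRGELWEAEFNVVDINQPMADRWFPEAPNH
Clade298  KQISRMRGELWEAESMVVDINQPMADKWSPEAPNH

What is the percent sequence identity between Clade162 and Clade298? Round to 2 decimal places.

80.00%

The sequences differ at positions 3 (C/I), 4 (F/S), 5 (D/R), 15 (F/S), 16 (N/M), 27 (R/K), 29 (F/S).
28 of the 35 sites match, so the percent identity is 28/35 × 100 = 80.00%.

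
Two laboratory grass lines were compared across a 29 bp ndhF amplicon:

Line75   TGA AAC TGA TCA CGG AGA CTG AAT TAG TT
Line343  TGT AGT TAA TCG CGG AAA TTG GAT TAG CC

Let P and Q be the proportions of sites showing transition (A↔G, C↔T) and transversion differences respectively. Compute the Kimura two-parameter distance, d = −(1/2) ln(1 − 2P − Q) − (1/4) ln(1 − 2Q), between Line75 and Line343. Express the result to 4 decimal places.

0.5502

Differing sites — 3:A/T (Tv); 5:A/G (Ti); 6:C/T (Ti); 8:G/A (Ti); 12:A/G (Ti); 17:G/A (Ti); 19:C/T (Ti); 22:A/G (Ti); 28:T/C (Ti); 29:T/C (Ti).
Of the 10 differences, 9 transitions and 1 transversion over 29 sites: P = 9/29 = 0.310345, Q = 1/29 = 0.034483.
d = −0.5·ln(0.344827) − 0.25·ln(0.931034) = −0.5·(-1.064712) − 0.25·(-0.071459) = 0.5502.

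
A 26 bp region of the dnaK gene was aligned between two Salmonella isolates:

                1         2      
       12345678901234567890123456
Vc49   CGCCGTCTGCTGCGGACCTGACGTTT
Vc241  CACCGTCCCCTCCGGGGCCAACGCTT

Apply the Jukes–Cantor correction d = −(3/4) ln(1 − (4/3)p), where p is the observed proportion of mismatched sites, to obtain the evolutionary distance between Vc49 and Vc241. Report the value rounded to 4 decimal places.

The sequences differ at positions 2 (G/A), 8 (T/C), 9 (G/C), 12 (G/C), 16 (A/G), 17 (C/G), 19 (T/C), 20 (G/A), 24 (T/C).
p = 9/26 = 0.346154.
d = −0.75 · ln(1 − (4/3)·0.346154) = −0.75 · ln(0.538461) = −0.75 · (-0.619040) = 0.4643.

0.4643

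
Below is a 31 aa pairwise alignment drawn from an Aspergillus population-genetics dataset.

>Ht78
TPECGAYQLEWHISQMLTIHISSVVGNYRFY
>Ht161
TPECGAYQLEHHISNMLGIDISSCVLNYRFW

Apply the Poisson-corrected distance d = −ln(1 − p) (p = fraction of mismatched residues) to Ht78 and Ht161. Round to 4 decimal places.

Differing sites — 11:W/H; 15:Q/N; 18:T/G; 20:H/D; 24:V/C; 26:G/L; 31:Y/W.
p = 7/31 = 0.225806.
d = −ln(1 − 0.225806) = −ln(0.774194) = 0.2559.

0.2559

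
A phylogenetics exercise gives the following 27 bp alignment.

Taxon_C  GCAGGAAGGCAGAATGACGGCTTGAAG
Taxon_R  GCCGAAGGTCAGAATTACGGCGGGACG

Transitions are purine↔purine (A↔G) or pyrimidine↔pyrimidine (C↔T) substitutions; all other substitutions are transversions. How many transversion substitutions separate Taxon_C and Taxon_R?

6

Mismatches occur at site 3 (A/C, transversion), site 5 (G/A, transition), site 7 (A/G, transition), site 9 (G/T, transversion), site 16 (G/T, transversion), site 22 (T/G, transversion), site 23 (T/G, transversion), site 26 (A/C, transversion).
Of the 8 differences, 2 transitions and 6 transversions, so the answer is 6.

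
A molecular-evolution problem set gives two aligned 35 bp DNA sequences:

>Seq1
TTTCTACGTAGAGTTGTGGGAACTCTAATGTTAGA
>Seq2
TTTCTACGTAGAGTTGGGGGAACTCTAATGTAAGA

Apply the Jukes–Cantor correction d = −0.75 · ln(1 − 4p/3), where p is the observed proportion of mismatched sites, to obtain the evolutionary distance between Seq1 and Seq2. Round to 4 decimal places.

0.0594

Differing sites — 17:T/G; 32:T/A.
p = 2/35 = 0.057143.
d = −0.75 · ln(1 − (4/3)·0.057143) = −0.75 · ln(0.923809) = −0.75 · (-0.079250) = 0.0594.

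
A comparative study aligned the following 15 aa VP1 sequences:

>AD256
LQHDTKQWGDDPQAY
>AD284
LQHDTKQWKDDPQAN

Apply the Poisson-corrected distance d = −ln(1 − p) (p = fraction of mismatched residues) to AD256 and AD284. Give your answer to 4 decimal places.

The sequences differ at positions 9 (G/K), 15 (Y/N).
p = 2/15 = 0.133333.
d = −ln(1 − 0.133333) = −ln(0.866667) = 0.1431.

0.1431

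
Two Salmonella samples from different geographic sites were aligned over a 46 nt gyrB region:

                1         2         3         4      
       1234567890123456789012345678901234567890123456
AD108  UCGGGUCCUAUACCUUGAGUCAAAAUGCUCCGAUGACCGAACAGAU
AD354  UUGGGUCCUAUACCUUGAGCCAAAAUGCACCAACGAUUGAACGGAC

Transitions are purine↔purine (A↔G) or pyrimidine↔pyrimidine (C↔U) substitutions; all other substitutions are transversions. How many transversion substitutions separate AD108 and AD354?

Differing sites — 2:C/U (Ti); 20:U/C (Ti); 29:U/A (Tv); 32:G/A (Ti); 34:U/C (Ti); 37:C/U (Ti); 38:C/U (Ti); 43:A/G (Ti); 46:U/C (Ti).
Of the 9 differences, 8 transitions and 1 transversion, so the answer is 1.

1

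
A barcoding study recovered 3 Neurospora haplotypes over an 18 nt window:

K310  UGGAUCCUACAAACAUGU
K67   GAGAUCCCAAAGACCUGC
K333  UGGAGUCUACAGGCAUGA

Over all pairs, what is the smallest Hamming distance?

5

Pairwise Hamming distances:
  K310 vs K67: 7
  K310 vs K333: 5
  K67 vs K333: 9
The smallest is 5, between K310 and K333.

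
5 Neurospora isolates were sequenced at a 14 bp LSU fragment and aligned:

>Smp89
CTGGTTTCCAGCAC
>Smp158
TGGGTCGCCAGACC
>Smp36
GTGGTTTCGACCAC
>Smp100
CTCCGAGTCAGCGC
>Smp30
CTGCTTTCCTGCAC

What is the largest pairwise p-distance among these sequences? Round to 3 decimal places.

Pairwise Hamming distances:
  Smp89 vs Smp158: 6
  Smp89 vs Smp36: 3
  Smp89 vs Smp100: 7
  Smp89 vs Smp30: 2
  Smp158 vs Smp36: 8
  Smp158 vs Smp100: 9
  Smp158 vs Smp30: 8
  Smp36 vs Smp100: 10
  Smp36 vs Smp30: 5
  Smp100 vs Smp30: 7
The largest is 10 mismatches, between Smp36 and Smp100; p = 10/14 = 0.714.

0.714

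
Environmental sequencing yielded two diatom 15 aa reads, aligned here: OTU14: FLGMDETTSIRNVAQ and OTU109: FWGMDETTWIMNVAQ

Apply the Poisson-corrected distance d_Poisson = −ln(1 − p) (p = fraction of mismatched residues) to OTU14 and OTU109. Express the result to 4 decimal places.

0.2231

Mismatches occur at site 2 (L↔W), site 9 (S↔W), site 11 (R↔M).
p = 3/15 = 0.200000.
d = −ln(1 − 0.200000) = −ln(0.800000) = 0.2231.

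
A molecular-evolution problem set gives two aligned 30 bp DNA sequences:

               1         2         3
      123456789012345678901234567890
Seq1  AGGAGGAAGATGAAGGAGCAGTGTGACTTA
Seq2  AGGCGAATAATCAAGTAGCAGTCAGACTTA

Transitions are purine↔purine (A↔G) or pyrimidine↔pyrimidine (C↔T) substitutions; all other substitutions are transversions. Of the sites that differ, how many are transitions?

2

Mismatches occur at site 4 (A↔C, transversion), site 6 (G↔A, transition), site 8 (A↔T, transversion), site 9 (G↔A, transition), site 12 (G↔C, transversion), site 16 (G↔T, transversion), site 23 (G↔C, transversion), site 24 (T↔A, transversion).
Of the 8 differences, 2 transitions and 6 transversions, so the answer is 2.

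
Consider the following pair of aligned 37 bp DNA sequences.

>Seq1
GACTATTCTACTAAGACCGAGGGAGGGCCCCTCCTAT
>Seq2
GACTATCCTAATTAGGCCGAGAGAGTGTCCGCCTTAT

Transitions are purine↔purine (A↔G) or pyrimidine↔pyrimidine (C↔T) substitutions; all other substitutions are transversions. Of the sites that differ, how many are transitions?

Differing sites — 7:T/C (Ti); 11:C/A (Tv); 13:A/T (Tv); 16:A/G (Ti); 22:G/A (Ti); 26:G/T (Tv); 28:C/T (Ti); 31:C/G (Tv); 32:T/C (Ti); 34:C/T (Ti).
Of the 10 differences, 6 transitions and 4 transversions, so the answer is 6.

6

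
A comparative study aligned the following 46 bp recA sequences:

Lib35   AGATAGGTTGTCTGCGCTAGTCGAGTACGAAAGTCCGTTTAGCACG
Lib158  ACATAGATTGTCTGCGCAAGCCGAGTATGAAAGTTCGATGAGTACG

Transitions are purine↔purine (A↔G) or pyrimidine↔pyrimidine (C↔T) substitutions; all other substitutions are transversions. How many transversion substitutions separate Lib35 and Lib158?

Differing sites — 2:G/C (Tv); 7:G/A (Ti); 18:T/A (Tv); 21:T/C (Ti); 28:C/T (Ti); 35:C/T (Ti); 38:T/A (Tv); 40:T/G (Tv); 43:C/T (Ti).
Of the 9 differences, 5 transitions and 4 transversions, so the answer is 4.

4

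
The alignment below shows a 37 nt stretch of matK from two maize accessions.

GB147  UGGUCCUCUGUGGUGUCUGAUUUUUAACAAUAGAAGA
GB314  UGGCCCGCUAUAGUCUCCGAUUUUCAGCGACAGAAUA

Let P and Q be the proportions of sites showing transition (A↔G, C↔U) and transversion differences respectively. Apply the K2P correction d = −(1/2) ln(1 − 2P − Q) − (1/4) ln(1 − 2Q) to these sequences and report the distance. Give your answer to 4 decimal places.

Mismatches occur at site 4 (U→C, transition), site 7 (U→G, transversion), site 10 (G→A, transition), site 12 (G→A, transition), site 15 (G→C, transversion), site 18 (U→C, transition), site 25 (U→C, transition), site 27 (A→G, transition), site 29 (A→G, transition), site 31 (U→C, transition), site 36 (G→U, transversion).
Of the 11 differences, 8 transitions and 3 transversions over 37 sites: P = 8/37 = 0.216216, Q = 3/37 = 0.081081.
d = −0.5·ln(0.486487) − 0.25·ln(0.837838) = −0.5·(-0.720545) − 0.25·(-0.176931) = 0.4045.

0.4045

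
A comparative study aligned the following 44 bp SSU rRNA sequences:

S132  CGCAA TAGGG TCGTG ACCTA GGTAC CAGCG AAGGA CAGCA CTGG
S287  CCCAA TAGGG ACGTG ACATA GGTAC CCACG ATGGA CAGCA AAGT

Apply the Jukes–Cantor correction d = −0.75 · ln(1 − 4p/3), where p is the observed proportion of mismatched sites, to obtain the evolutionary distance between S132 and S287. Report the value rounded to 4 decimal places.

Differing sites — 2:G/C; 11:T/A; 18:C/A; 27:A/C; 28:G/A; 32:A/T; 41:C/A; 42:T/A; 44:G/T.
p = 9/44 = 0.204545.
d = −0.75 · ln(1 − (4/3)·0.204545) = −0.75 · ln(0.727273) = −0.75 · (-0.318453) = 0.2388.

0.2388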